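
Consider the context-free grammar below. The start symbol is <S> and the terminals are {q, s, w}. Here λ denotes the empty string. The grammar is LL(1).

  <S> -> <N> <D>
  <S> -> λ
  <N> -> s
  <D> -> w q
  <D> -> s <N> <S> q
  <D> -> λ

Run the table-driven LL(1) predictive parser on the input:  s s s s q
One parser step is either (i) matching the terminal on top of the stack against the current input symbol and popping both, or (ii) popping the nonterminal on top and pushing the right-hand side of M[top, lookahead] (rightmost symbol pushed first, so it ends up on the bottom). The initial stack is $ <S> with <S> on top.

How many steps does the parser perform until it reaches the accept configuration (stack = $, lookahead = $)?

12

      Stack          Input        Action
   1  $ <S>          s s s s q $  expand <S> -> <N> <D>
   2  $ <D> <N>      s s s s q $  expand <N> -> s
   3  $ <D> s        s s s s q $  match s
   4  $ <D>          s s s q $    expand <D> -> s <N> <S> q
   5  $ q <S> <N> s  s s s q $    match s
   6  $ q <S> <N>    s s q $      expand <N> -> s
   7  $ q <S> s      s s q $      match s
   8  $ q <S>        s q $        expand <S> -> <N> <D>
   9  $ q <D> <N>    s q $        expand <N> -> s
  10  $ q <D> s      s q $        match s
  11  $ q <D>        q $          expand <D> -> λ
  12  $ q            q $          match q
Accept reached after 12 steps.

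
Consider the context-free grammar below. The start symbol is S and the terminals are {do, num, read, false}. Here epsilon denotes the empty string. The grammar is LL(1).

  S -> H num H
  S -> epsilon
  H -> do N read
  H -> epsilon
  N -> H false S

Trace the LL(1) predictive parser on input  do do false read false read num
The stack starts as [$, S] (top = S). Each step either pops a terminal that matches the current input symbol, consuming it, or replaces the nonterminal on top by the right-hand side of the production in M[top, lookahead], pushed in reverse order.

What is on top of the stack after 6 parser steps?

     Stack                           Input                              Action
  1  $ S                             do do false read false read num $  expand S -> H num H
  2  $ H num H                       do do false read false read num $  expand H -> do N read
  3  $ H num read N do               do do false read false read num $  match do
  4  $ H num read N                  do false read false read num $     expand N -> H false S
  5  $ H num read S false H          do false read false read num $     expand H -> do N read
  6  $ H num read S false read N do  do false read false read num $     match do
Stack after step 6: $ H num read S false read N (top = N).

N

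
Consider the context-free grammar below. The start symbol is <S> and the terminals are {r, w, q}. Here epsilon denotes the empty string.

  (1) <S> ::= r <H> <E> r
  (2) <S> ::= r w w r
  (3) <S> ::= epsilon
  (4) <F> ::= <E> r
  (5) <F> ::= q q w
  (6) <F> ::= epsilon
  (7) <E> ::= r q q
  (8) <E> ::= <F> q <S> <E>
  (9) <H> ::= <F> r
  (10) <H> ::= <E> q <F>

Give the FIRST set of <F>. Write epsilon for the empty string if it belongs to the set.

{epsilon, q, r}

FIRST(<S>): from <S>::=r <H> <E> r we get {r}; from <S>::=r w w r we get {r}; from <S>::=epsilon we get {epsilon}. So FIRST(<S>) = {epsilon, r}.
FIRST(<F>): from <F>::=<E> r we get {q, r}; from <F>::=q q w we get {q}; from <F>::=epsilon we get {epsilon}. So FIRST(<F>) = {epsilon, q, r}.
FIRST(<E>): from <E>::=r q q we get {r}; from <E>::=<F> q <S> <E> we get {q, r}. So FIRST(<E>) = {q, r}.
FIRST(<H>): from <H>::=<F> r we get {q, r}; from <H>::=<E> q <F> we get {q, r}. So FIRST(<H>) = {q, r}.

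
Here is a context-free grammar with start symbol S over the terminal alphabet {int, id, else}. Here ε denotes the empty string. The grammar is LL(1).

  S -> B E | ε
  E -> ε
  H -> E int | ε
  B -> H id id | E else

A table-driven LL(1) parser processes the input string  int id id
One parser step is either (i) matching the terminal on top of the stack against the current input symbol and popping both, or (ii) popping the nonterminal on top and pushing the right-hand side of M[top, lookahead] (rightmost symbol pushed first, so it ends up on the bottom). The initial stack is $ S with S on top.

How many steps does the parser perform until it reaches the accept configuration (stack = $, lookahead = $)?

8

step 1: stack=$ S  input=int id id $  — expand S -> B E
step 2: stack=$ E B  input=int id id $  — expand B -> H id id
step 3: stack=$ E id id H  input=int id id $  — expand H -> E int
step 4: stack=$ E id id int E  input=int id id $  — expand E -> ε
step 5: stack=$ E id id int  input=int id id $  — match int
step 6: stack=$ E id id  input=id id $  — match id
step 7: stack=$ E id  input=id $  — match id
step 8: stack=$ E  input=$  — expand E -> ε
Accept reached after 8 steps.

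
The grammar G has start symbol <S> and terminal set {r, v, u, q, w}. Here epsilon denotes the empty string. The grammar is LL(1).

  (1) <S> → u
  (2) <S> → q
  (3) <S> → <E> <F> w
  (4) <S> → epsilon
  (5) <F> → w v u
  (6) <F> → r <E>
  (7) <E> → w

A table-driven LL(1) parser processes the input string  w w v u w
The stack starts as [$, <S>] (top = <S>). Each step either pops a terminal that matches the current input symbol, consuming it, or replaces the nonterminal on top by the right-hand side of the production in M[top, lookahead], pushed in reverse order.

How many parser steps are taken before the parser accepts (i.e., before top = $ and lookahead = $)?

8

step 1: stack=$ <S>  input=w w v u w $  — expand <S> → <E> <F> w
step 2: stack=$ w <F> <E>  input=w w v u w $  — expand <E> → w
step 3: stack=$ w <F> w  input=w w v u w $  — match w
step 4: stack=$ w <F>  input=w v u w $  — expand <F> → w v u
step 5: stack=$ w u v w  input=w v u w $  — match w
step 6: stack=$ w u v  input=v u w $  — match v
step 7: stack=$ w u  input=u w $  — match u
step 8: stack=$ w  input=w $  — match w
Accept reached after 8 steps.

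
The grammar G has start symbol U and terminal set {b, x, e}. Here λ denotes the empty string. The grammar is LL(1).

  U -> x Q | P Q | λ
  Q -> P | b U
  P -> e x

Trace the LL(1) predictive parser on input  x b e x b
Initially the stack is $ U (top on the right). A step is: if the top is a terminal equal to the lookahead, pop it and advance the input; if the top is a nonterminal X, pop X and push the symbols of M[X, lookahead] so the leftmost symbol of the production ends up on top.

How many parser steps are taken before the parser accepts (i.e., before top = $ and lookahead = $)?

      Stack    Input        Action
   1  $ U      x b e x b $  expand U -> x Q
   2  $ Q x    x b e x b $  match x
   3  $ Q      b e x b $    expand Q -> b U
   4  $ U b    b e x b $    match b
   5  $ U      e x b $      expand U -> P Q
   6  $ Q P    e x b $      expand P -> e x
   7  $ Q x e  e x b $      match e
   8  $ Q x    x b $        match x
   9  $ Q      b $          expand Q -> b U
  10  $ U b    b $          match b
  11  $ U      $            expand U -> λ
Accept reached after 11 steps.

11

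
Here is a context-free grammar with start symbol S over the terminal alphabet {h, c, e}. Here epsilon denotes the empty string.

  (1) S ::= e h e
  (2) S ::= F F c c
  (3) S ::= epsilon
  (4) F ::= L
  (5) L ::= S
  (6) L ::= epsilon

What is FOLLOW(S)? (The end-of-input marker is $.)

{$, c, e}

FIRST(S) = {epsilon, c, e}  (via F F c c)
FIRST(L) = {epsilon, c, e}  (via S)
FIRST(F) = {epsilon, c, e}  (via L)
FOLLOW(S) includes $ since S is the start symbol.
FOLLOW(F): in S::=F F c c (occurrence 1), F is followed by F c c with FIRST {c, e}; in S::=F F c c (occurrence 2), F is followed by c c with FIRST {c}. Thus FOLLOW(F) = {c, e}.
FOLLOW(L): in F::=L, the suffix after L is empty, so FOLLOW(L) ⊇ FOLLOW(F) = {c, e}. Thus FOLLOW(L) = {c, e}.
FOLLOW(S): in L::=S, the suffix after S is empty, so FOLLOW(S) ⊇ FOLLOW(L) = {c, e}. Thus FOLLOW(S) = {$, c, e}.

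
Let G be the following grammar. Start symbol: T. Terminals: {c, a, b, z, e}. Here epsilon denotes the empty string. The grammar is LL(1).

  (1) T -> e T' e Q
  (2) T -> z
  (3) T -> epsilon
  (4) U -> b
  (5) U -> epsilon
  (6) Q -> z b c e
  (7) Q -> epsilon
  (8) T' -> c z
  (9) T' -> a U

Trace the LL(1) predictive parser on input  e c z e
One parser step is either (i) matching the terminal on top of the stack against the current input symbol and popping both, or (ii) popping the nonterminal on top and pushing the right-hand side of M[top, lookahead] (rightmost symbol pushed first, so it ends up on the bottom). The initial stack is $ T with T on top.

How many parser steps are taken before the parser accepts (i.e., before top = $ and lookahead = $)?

     Stack       Input      Action
  1  $ T         e c z e $  expand T -> e T' e Q
  2  $ Q e T' e  e c z e $  match e
  3  $ Q e T'    c z e $    expand T' -> c z
  4  $ Q e z c   c z e $    match c
  5  $ Q e z     z e $      match z
  6  $ Q e       e $        match e
  7  $ Q         $          expand Q -> epsilon
Accept reached after 7 steps.

7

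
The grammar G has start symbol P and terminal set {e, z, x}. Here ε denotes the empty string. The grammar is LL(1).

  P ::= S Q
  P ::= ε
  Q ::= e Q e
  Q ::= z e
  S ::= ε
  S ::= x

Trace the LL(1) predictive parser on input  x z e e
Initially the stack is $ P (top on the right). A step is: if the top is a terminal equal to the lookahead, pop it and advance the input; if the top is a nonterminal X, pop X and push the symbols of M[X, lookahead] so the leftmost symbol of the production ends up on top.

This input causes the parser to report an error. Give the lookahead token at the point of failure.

step 1: stack=$ P  input=x z e e $  — expand P ::= S Q
step 2: stack=$ Q S  input=x z e e $  — expand S ::= x
step 3: stack=$ Q x  input=x z e e $  — match x
step 4: stack=$ Q  input=z e e $  — expand Q ::= z e
step 5: stack=$ e z  input=z e e $  — match z
step 6: stack=$ e  input=e e $  — match e
step 7: stack=$  input=e $  — error: stack empty but input remains

e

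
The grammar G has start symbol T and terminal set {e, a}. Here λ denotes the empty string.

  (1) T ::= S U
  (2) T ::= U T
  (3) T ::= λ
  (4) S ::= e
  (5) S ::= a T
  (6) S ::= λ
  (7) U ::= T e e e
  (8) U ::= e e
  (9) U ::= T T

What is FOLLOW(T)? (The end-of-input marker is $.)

FIRST(S): from S::=e we get {e}; from S::=a T we get {a}; from S::=λ we get {λ}. So FIRST(S) = {λ, a, e}.
FIRST(T): from T::=S U we get {λ, a, e}; from T::=U T we get {λ, a, e}; from T::=λ we get {λ}. So FIRST(T) = {λ, a, e}.
FIRST(U): from U::=T e e e we get {a, e}; from U::=e e we get {e}; from U::=T T we get {λ, a, e}. So FIRST(U) = {λ, a, e}.
FOLLOW(T) includes $ since T is the start symbol.
FOLLOW(T): in T::=U T, the suffix after T is empty (adds nothing new); in S::=a T, the suffix after T is empty, so FOLLOW(T) ⊇ FOLLOW(S) = {$, a, e}; in U::=T e e e, T is followed by e e e with FIRST {e}; in U::=T T (occurrence 1), T is followed by T with FIRST {λ, a, e}; in U::=T T (occurrence 1), the suffix after T is nullable, so FOLLOW(T) ⊇ FOLLOW(U) = {$, a, e}; in U::=T T (occurrence 2), the suffix after T is empty, so FOLLOW(T) ⊇ FOLLOW(U) = {$, a, e}. Thus FOLLOW(T) = {$, a, e}.
FOLLOW(S): in T::=S U, S is followed by U with FIRST {λ, a, e}; in T::=S U, the suffix after S is nullable, so FOLLOW(S) ⊇ FOLLOW(T) = {$, a, e}. Thus FOLLOW(S) = {$, a, e}.
FOLLOW(U): in T::=S U, the suffix after U is empty, so FOLLOW(U) ⊇ FOLLOW(T) = {$, a, e}; in T::=U T, U is followed by T with FIRST {λ, a, e}; in T::=U T, the suffix after U is nullable, so FOLLOW(U) ⊇ FOLLOW(T) = {$, a, e}. Thus FOLLOW(U) = {$, a, e}.

{$, a, e}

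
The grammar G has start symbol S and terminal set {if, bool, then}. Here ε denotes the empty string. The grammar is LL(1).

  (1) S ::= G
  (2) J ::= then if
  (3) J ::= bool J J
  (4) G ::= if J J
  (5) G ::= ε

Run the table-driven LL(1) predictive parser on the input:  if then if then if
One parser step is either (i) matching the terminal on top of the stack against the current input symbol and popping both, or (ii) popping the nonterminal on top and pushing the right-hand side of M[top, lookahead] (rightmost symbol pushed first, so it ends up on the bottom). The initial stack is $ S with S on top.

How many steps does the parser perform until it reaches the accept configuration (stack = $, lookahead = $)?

step 1: stack=$ S  input=if then if then if $  — expand S ::= G
step 2: stack=$ G  input=if then if then if $  — expand G ::= if J J
step 3: stack=$ J J if  input=if then if then if $  — match if
step 4: stack=$ J J  input=then if then if $  — expand J ::= then if
step 5: stack=$ J if then  input=then if then if $  — match then
step 6: stack=$ J if  input=if then if $  — match if
step 7: stack=$ J  input=then if $  — expand J ::= then if
step 8: stack=$ if then  input=then if $  — match then
step 9: stack=$ if  input=if $  — match if
Accept reached after 9 steps.

9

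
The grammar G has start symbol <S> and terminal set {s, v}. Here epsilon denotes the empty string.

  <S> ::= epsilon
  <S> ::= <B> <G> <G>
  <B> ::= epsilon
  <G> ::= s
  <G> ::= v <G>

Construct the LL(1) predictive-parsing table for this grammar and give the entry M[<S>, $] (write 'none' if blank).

<S> ::= epsilon

FIRST(<B>) = {epsilon}
FIRST(<G>) = {s, v}
FIRST(<S>) = {epsilon, s, v}  (via <B> <G> <G>)
FOLLOW(<S>) includes $ since <S> is the start symbol.
FOLLOW(<S>): <S> appears on no right-hand side. Thus FOLLOW(<S>) = {$}.
For <S> ::= epsilon: FIRST(epsilon) = {epsilon}, so it goes in M[<S>, t] for t ∈ {}; since epsilon ∈ FIRST, also for every t ∈ FOLLOW(<S>) = {$}.
For <S> ::= <B> <G> <G>: FIRST(<B> <G> <G>) = {s, v}, so it goes in M[<S>, t] for t ∈ {s, v}.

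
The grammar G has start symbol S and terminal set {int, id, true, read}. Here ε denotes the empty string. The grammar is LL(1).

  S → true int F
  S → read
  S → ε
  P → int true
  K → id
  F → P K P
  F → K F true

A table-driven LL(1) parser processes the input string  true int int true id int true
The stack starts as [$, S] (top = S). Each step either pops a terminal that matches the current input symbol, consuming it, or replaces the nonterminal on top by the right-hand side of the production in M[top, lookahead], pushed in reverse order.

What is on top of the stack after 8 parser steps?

id

step 1: stack=$ S  input=true int int true id int true $  — expand S → true int F
step 2: stack=$ F int true  input=true int int true id int true $  — match true
step 3: stack=$ F int  input=int int true id int true $  — match int
step 4: stack=$ F  input=int true id int true $  — expand F → P K P
step 5: stack=$ P K P  input=int true id int true $  — expand P → int true
step 6: stack=$ P K true int  input=int true id int true $  — match int
step 7: stack=$ P K true  input=true id int true $  — match true
step 8: stack=$ P K  input=id int true $  — expand K → id
Stack after step 8: $ P id (top = id).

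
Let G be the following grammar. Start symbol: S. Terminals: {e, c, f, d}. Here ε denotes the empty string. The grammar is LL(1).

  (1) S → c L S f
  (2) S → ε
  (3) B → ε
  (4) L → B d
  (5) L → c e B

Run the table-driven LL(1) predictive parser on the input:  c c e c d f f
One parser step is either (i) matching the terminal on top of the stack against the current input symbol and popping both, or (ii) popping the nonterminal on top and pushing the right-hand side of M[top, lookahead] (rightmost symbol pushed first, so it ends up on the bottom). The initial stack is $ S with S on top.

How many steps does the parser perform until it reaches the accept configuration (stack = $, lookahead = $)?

step 1: stack=$ S  input=c c e c d f f $  — expand S → c L S f
step 2: stack=$ f S L c  input=c c e c d f f $  — match c
step 3: stack=$ f S L  input=c e c d f f $  — expand L → c e B
step 4: stack=$ f S B e c  input=c e c d f f $  — match c
step 5: stack=$ f S B e  input=e c d f f $  — match e
step 6: stack=$ f S B  input=c d f f $  — expand B → ε
step 7: stack=$ f S  input=c d f f $  — expand S → c L S f
step 8: stack=$ f f S L c  input=c d f f $  — match c
step 9: stack=$ f f S L  input=d f f $  — expand L → B d
step 10: stack=$ f f S d B  input=d f f $  — expand B → ε
step 11: stack=$ f f S d  input=d f f $  — match d
step 12: stack=$ f f S  input=f f $  — expand S → ε
step 13: stack=$ f f  input=f f $  — match f
step 14: stack=$ f  input=f $  — match f
Accept reached after 14 steps.

14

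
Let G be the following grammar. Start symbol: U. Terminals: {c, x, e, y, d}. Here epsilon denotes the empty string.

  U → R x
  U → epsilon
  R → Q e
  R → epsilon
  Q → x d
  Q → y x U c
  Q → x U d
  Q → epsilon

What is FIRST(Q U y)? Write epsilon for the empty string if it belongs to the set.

{e, x, y}

FIRST(Q) = {epsilon, x, y}
FIRST(R) = {epsilon, e, x, y}  (via Q e)
FIRST(U) = {epsilon, e, x, y}  (via R x)
FIRST(Q U y): take FIRST of each symbol in turn, carrying on past any symbol whose FIRST contains epsilon; result {e, x, y}.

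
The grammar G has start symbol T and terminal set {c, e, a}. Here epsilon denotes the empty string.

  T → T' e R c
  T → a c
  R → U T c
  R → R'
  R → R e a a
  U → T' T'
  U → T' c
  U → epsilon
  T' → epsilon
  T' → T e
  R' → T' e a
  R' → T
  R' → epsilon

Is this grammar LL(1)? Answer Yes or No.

FIRST(T) = {a, e}
FIRST(R) = {epsilon, a, c, e}
FIRST(U) = {epsilon, a, c, e}
FIRST(T') = {epsilon, a, e}
FIRST(R') = {epsilon, a, e}
FOLLOW(T) = {$, c, e}
FOLLOW(R) = {c, e}
FOLLOW(U) = {a, e}
FOLLOW(T') = {a, c, e}
FOLLOW(R') = {c, e}
Cell M[R, a] receives both R → U T c and R → R' and R → R e a a — the grammar is not LL(1).

No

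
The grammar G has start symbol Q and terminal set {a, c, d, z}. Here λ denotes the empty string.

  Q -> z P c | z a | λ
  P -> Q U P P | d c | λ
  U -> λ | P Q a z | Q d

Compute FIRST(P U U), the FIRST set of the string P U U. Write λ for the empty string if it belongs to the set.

{λ, a, d, z}

FIRST(Q) = {λ, z}
FIRST(P) = {λ, a, d, z}  (via Q U P P)
FIRST(U) = {λ, a, d, z}  (via P Q a z, Q d)
FIRST(P U U): take FIRST of each symbol in turn, carrying on past any symbol whose FIRST contains λ; result {λ, a, d, z}.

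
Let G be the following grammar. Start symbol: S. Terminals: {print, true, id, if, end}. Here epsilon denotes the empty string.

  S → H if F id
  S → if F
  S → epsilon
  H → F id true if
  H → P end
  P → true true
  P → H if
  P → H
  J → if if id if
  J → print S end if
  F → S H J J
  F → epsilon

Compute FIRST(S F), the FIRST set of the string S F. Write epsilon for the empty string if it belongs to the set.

FIRST(J) = {if, print}
FIRST(S) = {epsilon, id, if, true}  (via H if F id)
FIRST(H) = {id, if, true}  (via F id true if, P end)
FIRST(P) = {id, if, true}  (via H if, H)
FIRST(F) = {epsilon, id, if, true}  (via S H J J)
FIRST(S F): take FIRST of each symbol in turn, carrying on past any symbol whose FIRST contains epsilon; result {epsilon, id, if, true}.

{epsilon, id, if, true}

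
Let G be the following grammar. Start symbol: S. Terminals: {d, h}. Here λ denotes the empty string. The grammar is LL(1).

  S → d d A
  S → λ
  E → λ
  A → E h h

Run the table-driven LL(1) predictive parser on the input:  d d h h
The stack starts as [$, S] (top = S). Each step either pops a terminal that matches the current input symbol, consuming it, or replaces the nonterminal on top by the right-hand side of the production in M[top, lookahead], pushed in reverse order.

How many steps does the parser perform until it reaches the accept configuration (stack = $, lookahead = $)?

step 1: stack=$ S  input=d d h h $  — expand S → d d A
step 2: stack=$ A d d  input=d d h h $  — match d
step 3: stack=$ A d  input=d h h $  — match d
step 4: stack=$ A  input=h h $  — expand A → E h h
step 5: stack=$ h h E  input=h h $  — expand E → λ
step 6: stack=$ h h  input=h h $  — match h
step 7: stack=$ h  input=h $  — match h
Accept reached after 7 steps.

7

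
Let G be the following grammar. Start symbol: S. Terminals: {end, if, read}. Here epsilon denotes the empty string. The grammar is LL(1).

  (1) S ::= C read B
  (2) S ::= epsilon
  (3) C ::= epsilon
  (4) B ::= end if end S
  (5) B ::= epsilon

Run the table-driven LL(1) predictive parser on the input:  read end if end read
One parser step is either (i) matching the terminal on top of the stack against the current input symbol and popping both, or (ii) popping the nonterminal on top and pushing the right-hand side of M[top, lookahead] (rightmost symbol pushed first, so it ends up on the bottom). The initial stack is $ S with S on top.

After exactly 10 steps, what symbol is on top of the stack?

      Stack           Input                   Action
   1  $ S             read end if end read $  expand S ::= C read B
   2  $ B read C      read end if end read $  expand C ::= epsilon
   3  $ B read        read end if end read $  match read
   4  $ B             end if end read $       expand B ::= end if end S
   5  $ S end if end  end if end read $       match end
   6  $ S end if      if end read $           match if
   7  $ S end         end read $              match end
   8  $ S             read $                  expand S ::= C read B
   9  $ B read C      read $                  expand C ::= epsilon
  10  $ B read        read $                  match read
Stack after step 10: $ B (top = B).

B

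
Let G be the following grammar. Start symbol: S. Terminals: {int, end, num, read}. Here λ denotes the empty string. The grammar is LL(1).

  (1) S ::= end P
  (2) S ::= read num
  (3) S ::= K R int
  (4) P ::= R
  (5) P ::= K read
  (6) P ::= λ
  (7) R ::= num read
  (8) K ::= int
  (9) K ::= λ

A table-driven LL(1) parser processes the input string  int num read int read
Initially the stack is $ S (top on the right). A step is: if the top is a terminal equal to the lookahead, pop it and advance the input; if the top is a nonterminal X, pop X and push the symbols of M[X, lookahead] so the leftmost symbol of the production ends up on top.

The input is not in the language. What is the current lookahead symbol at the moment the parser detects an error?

read

step 1: stack=$ S  input=int num read int read $  — expand S ::= K R int
step 2: stack=$ int R K  input=int num read int read $  — expand K ::= int
step 3: stack=$ int R int  input=int num read int read $  — match int
step 4: stack=$ int R  input=num read int read $  — expand R ::= num read
step 5: stack=$ int read num  input=num read int read $  — match num
step 6: stack=$ int read  input=read int read $  — match read
step 7: stack=$ int  input=int read $  — match int
step 8: stack=$  input=read $  — error: stack empty but input remains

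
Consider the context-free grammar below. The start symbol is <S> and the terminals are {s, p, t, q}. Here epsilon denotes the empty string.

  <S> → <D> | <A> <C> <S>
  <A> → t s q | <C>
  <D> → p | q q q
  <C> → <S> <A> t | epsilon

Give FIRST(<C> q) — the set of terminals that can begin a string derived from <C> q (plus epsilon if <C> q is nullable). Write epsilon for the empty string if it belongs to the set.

FIRST(<D>) = {p, q}
FIRST(<S>) = {p, q, t}  (via <D>, <A> <C> <S>)
FIRST(<C>) = {epsilon, p, q, t}  (via <S> <A> t)
FIRST(<A>) = {epsilon, p, q, t}  (via <C>)
FIRST(<C> q): take FIRST of each symbol in turn, carrying on past any symbol whose FIRST contains epsilon; result {p, q, t}.

{p, q, t}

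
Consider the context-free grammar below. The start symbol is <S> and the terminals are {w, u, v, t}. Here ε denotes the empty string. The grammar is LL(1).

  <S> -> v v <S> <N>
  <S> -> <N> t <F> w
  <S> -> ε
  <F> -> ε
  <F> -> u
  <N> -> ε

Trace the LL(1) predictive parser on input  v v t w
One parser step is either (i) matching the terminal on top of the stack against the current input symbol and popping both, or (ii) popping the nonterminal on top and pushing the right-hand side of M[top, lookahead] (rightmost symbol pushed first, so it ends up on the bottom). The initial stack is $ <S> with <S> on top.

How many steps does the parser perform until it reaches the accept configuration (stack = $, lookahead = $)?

     Stack              Input      Action
  1  $ <S>              v v t w $  expand <S> -> v v <S> <N>
  2  $ <N> <S> v v      v v t w $  match v
  3  $ <N> <S> v        v t w $    match v
  4  $ <N> <S>          t w $      expand <S> -> <N> t <F> w
  5  $ <N> w <F> t <N>  t w $      expand <N> -> ε
  6  $ <N> w <F> t      t w $      match t
  7  $ <N> w <F>        w $        expand <F> -> ε
  8  $ <N> w            w $        match w
  9  $ <N>              $          expand <N> -> ε
Accept reached after 9 steps.

9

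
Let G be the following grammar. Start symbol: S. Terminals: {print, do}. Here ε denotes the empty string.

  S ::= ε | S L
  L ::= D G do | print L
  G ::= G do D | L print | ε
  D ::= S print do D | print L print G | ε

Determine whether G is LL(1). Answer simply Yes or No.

FIRST(S) = {ε, do, print}
FIRST(L) = {do, print}
FIRST(G) = {ε, do, print}
FIRST(D) = {ε, do, print}
FOLLOW(S) = {$, do, print}
FOLLOW(L) = {$, do, print}
FOLLOW(G) = {do, print}
FOLLOW(D) = {do, print}
Cell M[D, do] receives both D ::= S print do D and D ::= ε — the grammar is not LL(1).

No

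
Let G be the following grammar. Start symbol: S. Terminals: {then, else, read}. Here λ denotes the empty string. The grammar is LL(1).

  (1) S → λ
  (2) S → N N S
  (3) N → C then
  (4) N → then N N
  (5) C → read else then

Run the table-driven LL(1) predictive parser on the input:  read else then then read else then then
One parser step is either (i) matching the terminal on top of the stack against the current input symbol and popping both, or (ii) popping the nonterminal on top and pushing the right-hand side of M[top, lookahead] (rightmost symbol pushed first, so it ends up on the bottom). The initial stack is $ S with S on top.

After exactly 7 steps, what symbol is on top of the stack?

step 1: stack=$ S  input=read else then then read else then then $  — expand S → N N S
step 2: stack=$ S N N  input=read else then then read else then then $  — expand N → C then
step 3: stack=$ S N then C  input=read else then then read else then then $  — expand C → read else then
step 4: stack=$ S N then then else read  input=read else then then read else then then $  — match read
step 5: stack=$ S N then then else  input=else then then read else then then $  — match else
step 6: stack=$ S N then then  input=then then read else then then $  — match then
step 7: stack=$ S N then  input=then read else then then $  — match then
Stack after step 7: $ S N (top = N).

N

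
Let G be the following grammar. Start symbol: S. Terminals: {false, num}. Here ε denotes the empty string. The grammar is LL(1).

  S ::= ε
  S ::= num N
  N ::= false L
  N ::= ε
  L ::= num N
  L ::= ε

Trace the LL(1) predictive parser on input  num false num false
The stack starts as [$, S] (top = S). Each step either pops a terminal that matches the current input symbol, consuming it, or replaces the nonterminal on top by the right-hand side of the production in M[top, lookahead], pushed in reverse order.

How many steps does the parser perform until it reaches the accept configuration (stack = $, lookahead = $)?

step 1: stack=$ S  input=num false num false $  — expand S ::= num N
step 2: stack=$ N num  input=num false num false $  — match num
step 3: stack=$ N  input=false num false $  — expand N ::= false L
step 4: stack=$ L false  input=false num false $  — match false
step 5: stack=$ L  input=num false $  — expand L ::= num N
step 6: stack=$ N num  input=num false $  — match num
step 7: stack=$ N  input=false $  — expand N ::= false L
step 8: stack=$ L false  input=false $  — match false
step 9: stack=$ L  input=$  — expand L ::= ε
Accept reached after 9 steps.

9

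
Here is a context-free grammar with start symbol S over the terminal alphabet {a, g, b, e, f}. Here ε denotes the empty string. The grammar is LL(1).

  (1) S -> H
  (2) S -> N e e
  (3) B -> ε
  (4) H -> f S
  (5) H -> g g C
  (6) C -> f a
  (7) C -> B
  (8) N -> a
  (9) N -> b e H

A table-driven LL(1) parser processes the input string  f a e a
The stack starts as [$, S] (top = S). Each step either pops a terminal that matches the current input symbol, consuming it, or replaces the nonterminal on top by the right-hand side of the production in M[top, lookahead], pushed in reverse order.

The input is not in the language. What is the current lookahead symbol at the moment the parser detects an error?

     Stack    Input      Action
  1  $ S      f a e a $  expand S -> H
  2  $ H      f a e a $  expand H -> f S
  3  $ S f    f a e a $  match f
  4  $ S      a e a $    expand S -> N e e
  5  $ e e N  a e a $    expand N -> a
  6  $ e e a  a e a $    match a
  7  $ e e    e a $      match e
  8  $ e      a $        error: top is terminal e but lookahead is a

a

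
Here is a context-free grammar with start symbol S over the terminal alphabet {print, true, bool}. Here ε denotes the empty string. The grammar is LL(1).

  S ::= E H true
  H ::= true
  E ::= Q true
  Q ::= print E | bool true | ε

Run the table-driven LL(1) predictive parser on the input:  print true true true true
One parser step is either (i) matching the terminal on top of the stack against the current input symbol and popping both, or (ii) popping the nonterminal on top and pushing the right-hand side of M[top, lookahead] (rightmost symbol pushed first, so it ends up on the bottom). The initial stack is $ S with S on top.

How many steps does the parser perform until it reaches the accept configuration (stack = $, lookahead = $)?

      Stack                  Input                        Action
   1  $ S                    print true true true true $  expand S ::= E H true
   2  $ true H E             print true true true true $  expand E ::= Q true
   3  $ true H true Q        print true true true true $  expand Q ::= print E
   4  $ true H true E print  print true true true true $  match print
   5  $ true H true E        true true true true $        expand E ::= Q true
   6  $ true H true true Q   true true true true $        expand Q ::= ε
   7  $ true H true true     true true true true $        match true
   8  $ true H true          true true true $             match true
   9  $ true H               true true $                  expand H ::= true
  10  $ true true            true true $                  match true
  11  $ true                 true $                       match true
Accept reached after 11 steps.

11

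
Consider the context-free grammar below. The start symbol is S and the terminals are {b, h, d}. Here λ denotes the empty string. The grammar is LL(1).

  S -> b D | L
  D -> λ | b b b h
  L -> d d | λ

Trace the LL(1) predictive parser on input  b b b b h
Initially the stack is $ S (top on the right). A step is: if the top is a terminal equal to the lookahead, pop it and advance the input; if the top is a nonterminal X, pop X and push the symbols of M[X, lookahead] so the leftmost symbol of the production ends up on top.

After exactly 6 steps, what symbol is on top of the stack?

     Stack      Input        Action
  1  $ S        b b b b h $  expand S -> b D
  2  $ D b      b b b b h $  match b
  3  $ D        b b b h $    expand D -> b b b h
  4  $ h b b b  b b b h $    match b
  5  $ h b b    b b h $      match b
  6  $ h b      b h $        match b
Stack after step 6: $ h (top = h).

h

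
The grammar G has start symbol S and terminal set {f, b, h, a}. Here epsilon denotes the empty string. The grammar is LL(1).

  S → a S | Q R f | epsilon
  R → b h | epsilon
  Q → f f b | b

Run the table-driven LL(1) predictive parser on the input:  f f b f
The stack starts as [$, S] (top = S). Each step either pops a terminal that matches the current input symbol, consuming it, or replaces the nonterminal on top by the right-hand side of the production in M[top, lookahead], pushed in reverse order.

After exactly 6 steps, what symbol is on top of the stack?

     Stack        Input      Action
  1  $ S          f f b f $  expand S → Q R f
  2  $ f R Q      f f b f $  expand Q → f f b
  3  $ f R b f f  f f b f $  match f
  4  $ f R b f    f b f $    match f
  5  $ f R b      b f $      match b
  6  $ f R        f $        expand R → epsilon
Stack after step 6: $ f (top = f).

f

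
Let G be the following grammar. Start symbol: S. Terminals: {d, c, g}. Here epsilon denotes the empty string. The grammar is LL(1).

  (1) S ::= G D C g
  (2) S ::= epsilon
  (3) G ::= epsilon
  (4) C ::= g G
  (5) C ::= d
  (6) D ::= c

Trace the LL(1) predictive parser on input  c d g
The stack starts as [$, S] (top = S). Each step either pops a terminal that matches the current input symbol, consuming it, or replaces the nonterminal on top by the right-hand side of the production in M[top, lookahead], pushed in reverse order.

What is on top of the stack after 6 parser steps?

step 1: stack=$ S  input=c d g $  — expand S ::= G D C g
step 2: stack=$ g C D G  input=c d g $  — expand G ::= epsilon
step 3: stack=$ g C D  input=c d g $  — expand D ::= c
step 4: stack=$ g C c  input=c d g $  — match c
step 5: stack=$ g C  input=d g $  — expand C ::= d
step 6: stack=$ g d  input=d g $  — match d
Stack after step 6: $ g (top = g).

g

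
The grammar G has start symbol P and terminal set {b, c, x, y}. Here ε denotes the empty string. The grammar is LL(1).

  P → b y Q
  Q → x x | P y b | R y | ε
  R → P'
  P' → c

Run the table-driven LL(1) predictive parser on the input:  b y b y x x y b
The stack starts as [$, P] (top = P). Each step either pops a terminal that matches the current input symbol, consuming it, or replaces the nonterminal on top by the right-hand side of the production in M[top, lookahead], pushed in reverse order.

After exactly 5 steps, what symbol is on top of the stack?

     Stack    Input              Action
  1  $ P      b y b y x x y b $  expand P → b y Q
  2  $ Q y b  b y b y x x y b $  match b
  3  $ Q y    y b y x x y b $    match y
  4  $ Q      b y x x y b $      expand Q → P y b
  5  $ b y P  b y x x y b $      expand P → b y Q
Stack after step 5: $ b y Q y b (top = b).

b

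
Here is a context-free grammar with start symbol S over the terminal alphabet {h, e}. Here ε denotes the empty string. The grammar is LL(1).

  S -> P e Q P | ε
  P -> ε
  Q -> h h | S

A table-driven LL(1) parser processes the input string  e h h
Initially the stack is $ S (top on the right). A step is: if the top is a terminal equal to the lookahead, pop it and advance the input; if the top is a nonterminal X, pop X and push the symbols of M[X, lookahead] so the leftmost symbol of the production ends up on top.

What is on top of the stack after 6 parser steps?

P

     Stack      Input    Action
  1  $ S        e h h $  expand S -> P e Q P
  2  $ P Q e P  e h h $  expand P -> ε
  3  $ P Q e    e h h $  match e
  4  $ P Q      h h $    expand Q -> h h
  5  $ P h h    h h $    match h
  6  $ P h      h $      match h
Stack after step 6: $ P (top = P).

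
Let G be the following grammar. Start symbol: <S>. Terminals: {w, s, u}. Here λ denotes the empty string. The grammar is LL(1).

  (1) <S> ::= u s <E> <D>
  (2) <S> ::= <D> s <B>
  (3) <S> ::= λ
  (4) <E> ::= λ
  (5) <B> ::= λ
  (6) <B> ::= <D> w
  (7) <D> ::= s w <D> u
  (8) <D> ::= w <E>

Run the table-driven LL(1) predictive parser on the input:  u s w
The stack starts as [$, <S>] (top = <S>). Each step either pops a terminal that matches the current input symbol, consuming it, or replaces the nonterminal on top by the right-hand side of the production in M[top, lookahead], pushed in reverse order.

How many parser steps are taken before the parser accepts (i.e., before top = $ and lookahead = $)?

     Stack          Input    Action
  1  $ <S>          u s w $  expand <S> ::= u s <E> <D>
  2  $ <D> <E> s u  u s w $  match u
  3  $ <D> <E> s    s w $    match s
  4  $ <D> <E>      w $      expand <E> ::= λ
  5  $ <D>          w $      expand <D> ::= w <E>
  6  $ <E> w        w $      match w
  7  $ <E>          $        expand <E> ::= λ
Accept reached after 7 steps.

7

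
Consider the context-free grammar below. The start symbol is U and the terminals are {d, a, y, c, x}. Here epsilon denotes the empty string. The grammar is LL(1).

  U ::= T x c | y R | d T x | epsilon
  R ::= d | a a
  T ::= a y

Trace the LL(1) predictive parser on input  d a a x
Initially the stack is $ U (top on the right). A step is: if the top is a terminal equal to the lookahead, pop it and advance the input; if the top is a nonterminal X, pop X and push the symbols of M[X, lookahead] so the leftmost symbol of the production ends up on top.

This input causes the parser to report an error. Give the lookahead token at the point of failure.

     Stack    Input      Action
  1  $ U      d a a x $  expand U ::= d T x
  2  $ x T d  d a a x $  match d
  3  $ x T    a a x $    expand T ::= a y
  4  $ x y a  a a x $    match a
  5  $ x y    a x $      error: top is terminal y but lookahead is a

a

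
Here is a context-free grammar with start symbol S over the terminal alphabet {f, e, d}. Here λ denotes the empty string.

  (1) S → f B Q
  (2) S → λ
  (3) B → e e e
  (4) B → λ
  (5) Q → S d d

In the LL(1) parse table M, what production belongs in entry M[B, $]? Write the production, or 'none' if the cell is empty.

none

FIRST(S): from S→f B Q we get {f}; from S→λ we get {λ}. So FIRST(S) = {λ, f}.
FIRST(B): from B→e e e we get {e}; from B→λ we get {λ}. So FIRST(B) = {λ, e}.
FIRST(Q): from Q→S d d we get {d, f}. So FIRST(Q) = {d, f}.
FOLLOW(S) includes $ since S is the start symbol.
FOLLOW(B): in S→f B Q, B is followed by Q with FIRST {d, f}. Thus FOLLOW(B) = {d, f}.
For B → e e e: FIRST(e e e) = {e}, so it goes in M[B, t] for t ∈ {e}.
For B → λ: FIRST(λ) = {λ}, so it goes in M[B, t] for t ∈ {}; since λ ∈ FIRST, also for every t ∈ FOLLOW(B) = {d, f}.
None of these place a production in M[B, $].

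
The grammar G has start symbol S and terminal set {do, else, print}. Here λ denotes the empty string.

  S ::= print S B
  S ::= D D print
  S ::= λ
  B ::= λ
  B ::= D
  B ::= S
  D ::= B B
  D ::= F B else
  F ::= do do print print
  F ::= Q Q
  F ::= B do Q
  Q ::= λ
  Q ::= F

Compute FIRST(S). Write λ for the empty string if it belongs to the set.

{λ, do, else, print}

FIRST(S) = {λ, do, else, print}  (via D D print)
FIRST(B) = {λ, do, else, print}  (via D, S)
FIRST(D) = {λ, do, else, print}  (via B B, F B else)
FIRST(F) = {λ, do, else, print}  (via Q Q, B do Q)
FIRST(Q) = {λ, do, else, print}  (via F)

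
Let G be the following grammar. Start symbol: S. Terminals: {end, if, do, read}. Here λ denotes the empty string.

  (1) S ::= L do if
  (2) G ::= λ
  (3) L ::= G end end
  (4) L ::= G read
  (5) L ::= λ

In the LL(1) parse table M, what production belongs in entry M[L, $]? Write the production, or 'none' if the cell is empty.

none

FIRST(G) = {λ}
FIRST(L) = {λ, end, read}  (via G end end, G read)
FIRST(S) = {do, end, read}  (via L do if)
FOLLOW(S) includes $ since S is the start symbol.
FOLLOW(L): in S::=L do if, L is followed by do if with FIRST {do}. Thus FOLLOW(L) = {do}.
For L ::= G end end: FIRST(G end end) = {end}, so it goes in M[L, t] for t ∈ {end}.
For L ::= G read: FIRST(G read) = {read}, so it goes in M[L, t] for t ∈ {read}.
For L ::= λ: FIRST(λ) = {λ}, so it goes in M[L, t] for t ∈ {}; since λ ∈ FIRST, also for every t ∈ FOLLOW(L) = {do}.
None of these place a production in M[L, $].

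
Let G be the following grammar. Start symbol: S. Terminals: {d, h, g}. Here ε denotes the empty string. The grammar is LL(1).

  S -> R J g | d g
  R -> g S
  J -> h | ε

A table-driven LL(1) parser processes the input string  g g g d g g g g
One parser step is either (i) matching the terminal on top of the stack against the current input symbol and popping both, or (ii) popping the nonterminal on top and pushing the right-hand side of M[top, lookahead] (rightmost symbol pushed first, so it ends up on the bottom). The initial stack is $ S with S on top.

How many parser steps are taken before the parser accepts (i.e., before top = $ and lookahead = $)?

18

      Stack              Input              Action
   1  $ S                g g g d g g g g $  expand S -> R J g
   2  $ g J R            g g g d g g g g $  expand R -> g S
   3  $ g J S g          g g g d g g g g $  match g
   4  $ g J S            g g d g g g g $    expand S -> R J g
   5  $ g J g J R        g g d g g g g $    expand R -> g S
   6  $ g J g J S g      g g d g g g g $    match g
   7  $ g J g J S        g d g g g g $      expand S -> R J g
   8  $ g J g J g J R    g d g g g g $      expand R -> g S
   9  $ g J g J g J S g  g d g g g g $      match g
  10  $ g J g J g J S    d g g g g $        expand S -> d g
  11  $ g J g J g J g d  d g g g g $        match d
  12  $ g J g J g J g    g g g g $          match g
  13  $ g J g J g J      g g g $            expand J -> ε
  14  $ g J g J g        g g g $            match g
  15  $ g J g J          g g $              expand J -> ε
  16  $ g J g            g g $              match g
  17  $ g J              g $                expand J -> ε
  18  $ g                g $                match g
Accept reached after 18 steps.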